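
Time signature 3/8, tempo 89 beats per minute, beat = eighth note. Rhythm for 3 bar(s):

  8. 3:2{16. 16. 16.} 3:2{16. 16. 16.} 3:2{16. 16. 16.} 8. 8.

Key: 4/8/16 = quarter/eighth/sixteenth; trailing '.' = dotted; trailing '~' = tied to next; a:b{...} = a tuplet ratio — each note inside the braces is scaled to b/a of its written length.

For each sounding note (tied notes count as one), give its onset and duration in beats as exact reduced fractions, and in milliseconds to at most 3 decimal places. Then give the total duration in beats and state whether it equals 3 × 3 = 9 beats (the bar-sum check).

1) 0.0ms=0b +1011.236ms=3/2b
2) 1011.236ms=3/2b +337.079ms=1/2b
3) 1348.315ms=2b +337.079ms=1/2b
4) 1685.393ms=5/2b +337.079ms=1/2b
5) 2022.472ms=3b +337.079ms=1/2b
6) 2359.551ms=7/2b +337.079ms=1/2b
7) 2696.629ms=4b +337.079ms=1/2b
8) 3033.708ms=9/2b +337.079ms=1/2b
9) 3370.787ms=5b +337.079ms=1/2b
10) 3707.865ms=11/2b +337.079ms=1/2b
11) 4044.944ms=6b +1011.236ms=3/2b
12) 5056.18ms=15/2b +1011.236ms=3/2b
Σ=9b of 9 (89bpm 3/8) — PASS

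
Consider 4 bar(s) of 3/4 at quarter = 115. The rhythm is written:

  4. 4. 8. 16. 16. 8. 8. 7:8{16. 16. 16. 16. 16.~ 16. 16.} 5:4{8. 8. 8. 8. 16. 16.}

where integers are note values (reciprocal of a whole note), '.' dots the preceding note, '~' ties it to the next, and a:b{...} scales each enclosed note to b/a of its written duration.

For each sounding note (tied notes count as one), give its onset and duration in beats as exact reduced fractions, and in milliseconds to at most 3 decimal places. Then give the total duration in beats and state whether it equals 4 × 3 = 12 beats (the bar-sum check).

1) 0.0ms=0b +782.609ms=3/2b
2) 782.609ms=3/2b +782.609ms=3/2b
3) 1565.217ms=3b +391.304ms=3/4b
4) 1956.522ms=15/4b +195.652ms=3/8b
5) 2152.174ms=33/8b +195.652ms=3/8b
6) 2347.826ms=9/2b +391.304ms=3/4b
7) 2739.13ms=21/4b +391.304ms=3/4b
8) 3130.435ms=6b +223.602ms=3/7b
9) 3354.037ms=45/7b +223.602ms=3/7b
10) 3577.64ms=48/7b +223.602ms=3/7b
11) 3801.242ms=51/7b +223.602ms=3/7b
12) 4024.845ms=54/7b +447.205ms=6/7b
13) 4472.05ms=60/7b +223.602ms=3/7b
14) 4695.652ms=9b +313.043ms=3/5b
15) 5008.696ms=48/5b +313.043ms=3/5b
16) 5321.739ms=51/5b +313.043ms=3/5b
17) 5634.783ms=54/5b +313.043ms=3/5b
18) 5947.826ms=57/5b +156.522ms=3/10b
19) 6104.348ms=117/10b +156.522ms=3/10b
Σ=12b of 12 (115bpm 3/4) — PASS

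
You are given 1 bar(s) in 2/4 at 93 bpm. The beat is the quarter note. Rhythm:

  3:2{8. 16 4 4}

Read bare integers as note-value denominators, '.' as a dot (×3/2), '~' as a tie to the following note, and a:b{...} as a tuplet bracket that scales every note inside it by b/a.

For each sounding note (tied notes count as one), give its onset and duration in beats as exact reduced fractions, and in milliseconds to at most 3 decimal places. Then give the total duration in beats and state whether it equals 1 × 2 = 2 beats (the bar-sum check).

1) 0.0ms=0b +322.581ms=1/2b
2) 322.581ms=1/2b +107.527ms=1/6b
3) 430.108ms=2/3b +430.108ms=2/3b
4) 860.215ms=4/3b +430.108ms=2/3b
Σ=2b of 2 (93bpm 2/4) — PASS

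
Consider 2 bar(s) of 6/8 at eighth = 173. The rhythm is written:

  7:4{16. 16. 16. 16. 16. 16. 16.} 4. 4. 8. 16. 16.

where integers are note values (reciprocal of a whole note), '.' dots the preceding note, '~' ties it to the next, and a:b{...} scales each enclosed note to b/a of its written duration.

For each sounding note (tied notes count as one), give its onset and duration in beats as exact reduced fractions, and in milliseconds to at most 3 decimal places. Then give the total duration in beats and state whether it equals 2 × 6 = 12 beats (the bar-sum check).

1) 0.0ms=0b +148.637ms=3/7b
2) 148.637ms=3/7b +148.637ms=3/7b
3) 297.275ms=6/7b +148.637ms=3/7b
4) 445.912ms=9/7b +148.637ms=3/7b
5) 594.55ms=12/7b +148.637ms=3/7b
6) 743.187ms=15/7b +148.637ms=3/7b
7) 891.825ms=18/7b +148.637ms=3/7b
8) 1040.462ms=3b +1040.462ms=3b
9) 2080.925ms=6b +1040.462ms=3b
10) 3121.387ms=9b +520.231ms=3/2b
11) 3641.618ms=21/2b +260.116ms=3/4b
12) 3901.734ms=45/4b +260.116ms=3/4b
Σ=12b of 12 (173bpm 6/8) — PASS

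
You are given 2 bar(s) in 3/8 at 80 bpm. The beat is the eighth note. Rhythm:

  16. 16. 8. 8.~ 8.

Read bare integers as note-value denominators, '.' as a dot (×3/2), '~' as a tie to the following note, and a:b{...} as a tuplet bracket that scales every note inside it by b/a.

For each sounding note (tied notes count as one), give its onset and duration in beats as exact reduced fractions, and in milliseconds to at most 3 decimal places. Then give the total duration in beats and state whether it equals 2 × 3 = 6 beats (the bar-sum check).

1) 0.0ms=0b +562.5ms=3/4b
2) 562.5ms=3/4b +562.5ms=3/4b
3) 1125.0ms=3/2b +1125.0ms=3/2b
4) 2250.0ms=3b +2250.0ms=3b
Σ=6b of 6 (80bpm 3/8) — PASS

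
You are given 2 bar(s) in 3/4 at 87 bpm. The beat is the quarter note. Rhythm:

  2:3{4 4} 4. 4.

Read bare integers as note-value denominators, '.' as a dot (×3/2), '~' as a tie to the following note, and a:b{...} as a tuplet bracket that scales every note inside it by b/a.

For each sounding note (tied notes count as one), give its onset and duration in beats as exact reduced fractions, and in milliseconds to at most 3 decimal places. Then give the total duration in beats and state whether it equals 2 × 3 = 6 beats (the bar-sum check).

1) 0.0ms=0b +1034.483ms=3/2b
2) 1034.483ms=3/2b +1034.483ms=3/2b
3) 2068.966ms=3b +1034.483ms=3/2b
4) 3103.448ms=9/2b +1034.483ms=3/2b
Σ=6b of 6 (87bpm 3/4) — PASS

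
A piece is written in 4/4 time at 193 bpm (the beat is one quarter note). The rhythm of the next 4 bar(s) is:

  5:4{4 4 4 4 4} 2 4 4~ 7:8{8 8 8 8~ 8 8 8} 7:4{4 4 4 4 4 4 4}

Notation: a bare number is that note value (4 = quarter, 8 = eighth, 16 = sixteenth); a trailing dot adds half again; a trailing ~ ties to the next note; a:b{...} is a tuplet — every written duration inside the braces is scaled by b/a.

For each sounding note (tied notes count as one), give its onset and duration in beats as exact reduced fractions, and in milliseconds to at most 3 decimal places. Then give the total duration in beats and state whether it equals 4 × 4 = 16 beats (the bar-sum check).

1) 0.0ms=0b +248.705ms=4/5b
2) 248.705ms=4/5b +248.705ms=4/5b
3) 497.409ms=8/5b +248.705ms=4/5b
4) 746.114ms=12/5b +248.705ms=4/5b
5) 994.819ms=16/5b +248.705ms=4/5b
6) 1243.523ms=4b +621.762ms=2b
7) 1865.285ms=6b +310.881ms=1b
8) 2176.166ms=7b +488.527ms=11/7b
9) 2664.693ms=60/7b +177.646ms=4/7b
10) 2842.339ms=64/7b +177.646ms=4/7b
11) 3019.985ms=68/7b +355.292ms=8/7b
12) 3375.278ms=76/7b +177.646ms=4/7b
13) 3552.924ms=80/7b +177.646ms=4/7b
14) 3730.57ms=12b +177.646ms=4/7b
15) 3908.216ms=88/7b +177.646ms=4/7b
16) 4085.862ms=92/7b +177.646ms=4/7b
17) 4263.509ms=96/7b +177.646ms=4/7b
18) 4441.155ms=100/7b +177.646ms=4/7b
19) 4618.801ms=104/7b +177.646ms=4/7b
20) 4796.447ms=108/7b +177.646ms=4/7b
Σ=16b of 16 (193bpm 4/4) — PASS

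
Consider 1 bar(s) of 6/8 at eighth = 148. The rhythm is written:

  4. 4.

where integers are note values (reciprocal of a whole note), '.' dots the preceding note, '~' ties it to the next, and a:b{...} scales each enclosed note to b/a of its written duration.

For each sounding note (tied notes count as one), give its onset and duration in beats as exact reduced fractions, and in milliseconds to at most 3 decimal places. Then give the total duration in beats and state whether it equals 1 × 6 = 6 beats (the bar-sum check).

1) 0.0ms=0b +1216.216ms=3b
2) 1216.216ms=3b +1216.216ms=3b
Σ=6b of 6 (148bpm 6/8) — PASS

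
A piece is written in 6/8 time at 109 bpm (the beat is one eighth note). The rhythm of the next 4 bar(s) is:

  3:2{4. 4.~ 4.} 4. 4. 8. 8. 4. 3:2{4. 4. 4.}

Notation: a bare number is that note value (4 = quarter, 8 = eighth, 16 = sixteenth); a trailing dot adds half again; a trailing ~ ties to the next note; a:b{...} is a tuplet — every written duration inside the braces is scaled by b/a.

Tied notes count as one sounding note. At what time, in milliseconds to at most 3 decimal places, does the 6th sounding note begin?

note 6 onset = 27/2b = 7431.193ms

1. 0.0ms @ 0 + 1100.917ms (2)
2. 1100.917ms @ 2 + 2201.835ms (4)
3. 3302.752ms @ 6 + 1651.376ms (3)
4. 4954.128ms @ 9 + 1651.376ms (3)
5. 6605.505ms @ 12 + 825.688ms (3/2)
6. 7431.193ms @ 27/2 + 825.688ms (3/2)
7. 8256.881ms @ 15 + 1651.376ms (3)
8. 9908.257ms @ 18 + 1100.917ms (2)
9. 11009.174ms @ 20 + 1100.917ms (2)
10. 12110.092ms @ 22 + 1100.917ms (2)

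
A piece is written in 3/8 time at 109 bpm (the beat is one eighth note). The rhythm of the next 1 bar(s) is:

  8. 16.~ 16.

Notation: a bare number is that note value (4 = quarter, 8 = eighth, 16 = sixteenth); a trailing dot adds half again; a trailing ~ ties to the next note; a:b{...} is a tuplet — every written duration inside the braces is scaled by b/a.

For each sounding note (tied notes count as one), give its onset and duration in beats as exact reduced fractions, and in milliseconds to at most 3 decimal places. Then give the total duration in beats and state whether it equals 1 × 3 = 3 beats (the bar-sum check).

1) 0.0ms=0b +825.688ms=3/2b
2) 825.688ms=3/2b +825.688ms=3/2b
Σ=3b of 3 (109bpm 3/8) — PASS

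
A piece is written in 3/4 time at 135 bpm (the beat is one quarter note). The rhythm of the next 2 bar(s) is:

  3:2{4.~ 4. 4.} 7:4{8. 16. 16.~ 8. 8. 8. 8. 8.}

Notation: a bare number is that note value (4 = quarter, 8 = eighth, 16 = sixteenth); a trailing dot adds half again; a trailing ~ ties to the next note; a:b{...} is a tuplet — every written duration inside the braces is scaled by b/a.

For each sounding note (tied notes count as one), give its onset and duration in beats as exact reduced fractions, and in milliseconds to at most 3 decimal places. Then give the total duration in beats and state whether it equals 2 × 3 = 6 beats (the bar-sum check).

1) 0.0ms=0b +888.889ms=2b
2) 888.889ms=2b +444.444ms=1b
3) 1333.333ms=3b +190.476ms=3/7b
4) 1523.81ms=24/7b +95.238ms=3/14b
5) 1619.048ms=51/14b +285.714ms=9/14b
6) 1904.762ms=30/7b +190.476ms=3/7b
7) 2095.238ms=33/7b +190.476ms=3/7b
8) 2285.714ms=36/7b +190.476ms=3/7b
9) 2476.19ms=39/7b +190.476ms=3/7b
Σ=6b of 6 (135bpm 3/4) — PASS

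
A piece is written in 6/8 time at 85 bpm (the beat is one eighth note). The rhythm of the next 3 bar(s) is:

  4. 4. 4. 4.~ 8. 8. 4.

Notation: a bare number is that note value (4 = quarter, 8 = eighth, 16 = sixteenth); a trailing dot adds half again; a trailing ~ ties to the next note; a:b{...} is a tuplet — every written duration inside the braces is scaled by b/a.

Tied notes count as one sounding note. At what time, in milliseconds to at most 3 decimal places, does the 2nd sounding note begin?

note 2 onset = 3b = 2117.647ms

1. 0.0ms @ 0 + 2117.647ms (3)
2. 2117.647ms @ 3 + 2117.647ms (3)
3. 4235.294ms @ 6 + 2117.647ms (3)
4. 6352.941ms @ 9 + 3176.471ms (9/2)
5. 9529.412ms @ 27/2 + 1058.824ms (3/2)
6. 10588.235ms @ 15 + 2117.647ms (3)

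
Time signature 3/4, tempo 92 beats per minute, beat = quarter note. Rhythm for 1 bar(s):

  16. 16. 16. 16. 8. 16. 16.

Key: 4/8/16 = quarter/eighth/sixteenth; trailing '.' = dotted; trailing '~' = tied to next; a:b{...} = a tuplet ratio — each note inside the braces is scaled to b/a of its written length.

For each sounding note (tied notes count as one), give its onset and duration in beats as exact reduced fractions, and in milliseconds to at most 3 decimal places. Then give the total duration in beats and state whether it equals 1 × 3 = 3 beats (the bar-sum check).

1) 0.0ms=0b +244.565ms=3/8b
2) 244.565ms=3/8b +244.565ms=3/8b
3) 489.13ms=3/4b +244.565ms=3/8b
4) 733.696ms=9/8b +244.565ms=3/8b
5) 978.261ms=3/2b +489.13ms=3/4b
6) 1467.391ms=9/4b +244.565ms=3/8b
7) 1711.957ms=21/8b +244.565ms=3/8b
Σ=3b of 3 (92bpm 3/4) — PASS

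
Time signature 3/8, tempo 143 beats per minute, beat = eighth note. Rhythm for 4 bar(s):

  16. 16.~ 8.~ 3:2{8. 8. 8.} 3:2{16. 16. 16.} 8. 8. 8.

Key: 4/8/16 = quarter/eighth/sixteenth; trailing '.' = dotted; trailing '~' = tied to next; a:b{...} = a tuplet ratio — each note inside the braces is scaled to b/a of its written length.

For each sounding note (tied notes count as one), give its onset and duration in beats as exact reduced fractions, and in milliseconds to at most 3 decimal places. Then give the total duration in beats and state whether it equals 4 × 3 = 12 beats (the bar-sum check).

1) 0.0ms=0b +314.685ms=3/4b
2) 314.685ms=3/4b +1363.636ms=13/4b
3) 1678.322ms=4b +419.58ms=1b
4) 2097.902ms=5b +419.58ms=1b
5) 2517.483ms=6b +209.79ms=1/2b
6) 2727.273ms=13/2b +209.79ms=1/2b
7) 2937.063ms=7b +209.79ms=1/2b
8) 3146.853ms=15/2b +629.371ms=3/2b
9) 3776.224ms=9b +629.371ms=3/2b
10) 4405.594ms=21/2b +629.371ms=3/2b
Σ=12b of 12 (143bpm 3/8) — PASS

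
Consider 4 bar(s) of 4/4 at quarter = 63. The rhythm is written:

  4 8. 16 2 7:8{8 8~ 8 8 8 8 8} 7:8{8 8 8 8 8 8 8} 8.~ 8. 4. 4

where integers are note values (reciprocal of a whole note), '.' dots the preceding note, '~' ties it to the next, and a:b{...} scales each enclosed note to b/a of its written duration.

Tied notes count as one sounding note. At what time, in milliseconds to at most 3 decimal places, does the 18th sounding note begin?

1. 0.0ms @ 0 + 952.381ms (1)
2. 952.381ms @ 1 + 714.286ms (3/4)
3. 1666.667ms @ 7/4 + 238.095ms (1/4)
4. 1904.762ms @ 2 + 1904.762ms (2)
5. 3809.524ms @ 4 + 544.218ms (4/7)
6. 4353.741ms @ 32/7 + 1088.435ms (8/7)
7. 5442.177ms @ 40/7 + 544.218ms (4/7)
8. 5986.395ms @ 44/7 + 544.218ms (4/7)
9. 6530.612ms @ 48/7 + 544.218ms (4/7)
10. 7074.83ms @ 52/7 + 544.218ms (4/7)
11. 7619.048ms @ 8 + 544.218ms (4/7)
12. 8163.265ms @ 60/7 + 544.218ms (4/7)
13. 8707.483ms @ 64/7 + 544.218ms (4/7)
14. 9251.701ms @ 68/7 + 544.218ms (4/7)
15. 9795.918ms @ 72/7 + 544.218ms (4/7)
16. 10340.136ms @ 76/7 + 544.218ms (4/7)
17. 10884.354ms @ 80/7 + 544.218ms (4/7)
18. 11428.571ms @ 12 + 1428.571ms (3/2)
19. 12857.143ms @ 27/2 + 1428.571ms (3/2)
20. 14285.714ms @ 15 + 952.381ms (1)

note 18 onset = 12b = 11428.571ms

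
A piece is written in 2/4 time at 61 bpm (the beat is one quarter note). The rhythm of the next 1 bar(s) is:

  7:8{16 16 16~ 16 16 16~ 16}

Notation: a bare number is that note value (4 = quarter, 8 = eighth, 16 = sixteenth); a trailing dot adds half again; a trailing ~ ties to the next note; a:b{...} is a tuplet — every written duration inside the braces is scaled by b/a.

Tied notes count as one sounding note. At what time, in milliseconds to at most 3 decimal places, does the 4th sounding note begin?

1. 0.0ms @ 0 + 281.03ms (2/7)
2. 281.03ms @ 2/7 + 281.03ms (2/7)
3. 562.061ms @ 4/7 + 562.061ms (4/7)
4. 1124.122ms @ 8/7 + 281.03ms (2/7)
5. 1405.152ms @ 10/7 + 562.061ms (4/7)

note 4 onset = 8/7b = 1124.122ms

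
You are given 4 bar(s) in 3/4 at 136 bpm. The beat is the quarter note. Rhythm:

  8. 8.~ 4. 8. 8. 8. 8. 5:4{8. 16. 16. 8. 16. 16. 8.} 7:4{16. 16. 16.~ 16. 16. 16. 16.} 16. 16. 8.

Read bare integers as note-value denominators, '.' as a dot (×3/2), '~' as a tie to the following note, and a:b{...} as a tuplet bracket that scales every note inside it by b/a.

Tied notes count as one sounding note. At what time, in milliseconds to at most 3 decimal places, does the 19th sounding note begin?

1. 0.0ms @ 0 + 330.882ms (3/4)
2. 330.882ms @ 3/4 + 992.647ms (9/4)
3. 1323.529ms @ 3 + 330.882ms (3/4)
4. 1654.412ms @ 15/4 + 330.882ms (3/4)
5. 1985.294ms @ 9/2 + 330.882ms (3/4)
6. 2316.176ms @ 21/4 + 330.882ms (3/4)
7. 2647.059ms @ 6 + 264.706ms (3/5)
8. 2911.765ms @ 33/5 + 132.353ms (3/10)
9. 3044.118ms @ 69/10 + 132.353ms (3/10)
10. 3176.471ms @ 36/5 + 264.706ms (3/5)
11. 3441.176ms @ 39/5 + 132.353ms (3/10)
12. 3573.529ms @ 81/10 + 132.353ms (3/10)
13. 3705.882ms @ 42/5 + 264.706ms (3/5)
14. 3970.588ms @ 9 + 94.538ms (3/14)
15. 4065.126ms @ 129/14 + 94.538ms (3/14)
16. 4159.664ms @ 66/7 + 189.076ms (3/7)
17. 4348.739ms @ 69/7 + 94.538ms (3/14)
18. 4443.277ms @ 141/14 + 94.538ms (3/14)
19. 4537.815ms @ 72/7 + 94.538ms (3/14)
20. 4632.353ms @ 21/2 + 165.441ms (3/8)
21. 4797.794ms @ 87/8 + 165.441ms (3/8)
22. 4963.235ms @ 45/4 + 330.882ms (3/4)

note 19 onset = 72/7b = 4537.815ms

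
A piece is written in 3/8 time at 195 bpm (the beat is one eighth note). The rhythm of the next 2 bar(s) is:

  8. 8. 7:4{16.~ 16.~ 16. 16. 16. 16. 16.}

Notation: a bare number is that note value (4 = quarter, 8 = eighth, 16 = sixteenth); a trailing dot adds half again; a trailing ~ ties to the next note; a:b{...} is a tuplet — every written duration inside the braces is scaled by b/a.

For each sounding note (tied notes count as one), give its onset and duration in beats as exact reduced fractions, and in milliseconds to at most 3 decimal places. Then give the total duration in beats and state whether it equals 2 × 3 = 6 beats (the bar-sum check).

1) 0.0ms=0b +461.538ms=3/2b
2) 461.538ms=3/2b +461.538ms=3/2b
3) 923.077ms=3b +395.604ms=9/7b
4) 1318.681ms=30/7b +131.868ms=3/7b
5) 1450.549ms=33/7b +131.868ms=3/7b
6) 1582.418ms=36/7b +131.868ms=3/7b
7) 1714.286ms=39/7b +131.868ms=3/7b
Σ=6b of 6 (195bpm 3/8) — PASS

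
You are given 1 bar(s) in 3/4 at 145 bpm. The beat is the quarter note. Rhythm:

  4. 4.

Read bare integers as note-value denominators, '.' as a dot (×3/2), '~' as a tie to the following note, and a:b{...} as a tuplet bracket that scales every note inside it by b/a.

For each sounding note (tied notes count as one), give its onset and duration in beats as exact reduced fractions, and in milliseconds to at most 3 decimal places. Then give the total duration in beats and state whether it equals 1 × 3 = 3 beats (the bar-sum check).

1) 0.0ms=0b +620.69ms=3/2b
2) 620.69ms=3/2b +620.69ms=3/2b
Σ=3b of 3 (145bpm 3/4) — PASS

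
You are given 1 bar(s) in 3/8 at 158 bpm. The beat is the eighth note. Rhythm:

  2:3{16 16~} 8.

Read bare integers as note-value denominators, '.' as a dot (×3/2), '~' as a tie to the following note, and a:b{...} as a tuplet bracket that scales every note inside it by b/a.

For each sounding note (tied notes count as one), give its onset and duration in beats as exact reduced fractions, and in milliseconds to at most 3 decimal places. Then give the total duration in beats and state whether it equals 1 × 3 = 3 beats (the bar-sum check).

1) 0.0ms=0b +284.81ms=3/4b
2) 284.81ms=3/4b +854.43ms=9/4b
Σ=3b of 3 (158bpm 3/8) — PASS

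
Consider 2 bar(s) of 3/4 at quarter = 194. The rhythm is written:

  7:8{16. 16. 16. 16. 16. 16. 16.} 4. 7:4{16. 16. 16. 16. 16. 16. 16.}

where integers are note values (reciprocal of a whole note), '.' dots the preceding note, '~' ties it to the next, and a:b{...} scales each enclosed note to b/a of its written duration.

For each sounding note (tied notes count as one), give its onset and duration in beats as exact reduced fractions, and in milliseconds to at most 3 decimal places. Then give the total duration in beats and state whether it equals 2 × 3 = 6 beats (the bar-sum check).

1) 0.0ms=0b +132.548ms=3/7b
2) 132.548ms=3/7b +132.548ms=3/7b
3) 265.096ms=6/7b +132.548ms=3/7b
4) 397.644ms=9/7b +132.548ms=3/7b
5) 530.191ms=12/7b +132.548ms=3/7b
6) 662.739ms=15/7b +132.548ms=3/7b
7) 795.287ms=18/7b +132.548ms=3/7b
8) 927.835ms=3b +463.918ms=3/2b
9) 1391.753ms=9/2b +66.274ms=3/14b
10) 1458.027ms=33/7b +66.274ms=3/14b
11) 1524.3ms=69/14b +66.274ms=3/14b
12) 1590.574ms=36/7b +66.274ms=3/14b
13) 1656.848ms=75/14b +66.274ms=3/14b
14) 1723.122ms=39/7b +66.274ms=3/14b
15) 1789.396ms=81/14b +66.274ms=3/14b
Σ=6b of 6 (194bpm 3/4) — PASS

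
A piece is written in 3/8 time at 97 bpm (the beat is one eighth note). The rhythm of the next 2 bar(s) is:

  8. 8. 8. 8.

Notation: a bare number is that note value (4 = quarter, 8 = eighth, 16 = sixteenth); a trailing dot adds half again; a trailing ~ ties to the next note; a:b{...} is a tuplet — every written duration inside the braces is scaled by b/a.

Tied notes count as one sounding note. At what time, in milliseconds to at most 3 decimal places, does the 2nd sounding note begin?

note 2 onset = 3/2b = 927.835ms

1. 0.0ms @ 0 + 927.835ms (3/2)
2. 927.835ms @ 3/2 + 927.835ms (3/2)
3. 1855.67ms @ 3 + 927.835ms (3/2)
4. 2783.505ms @ 9/2 + 927.835ms (3/2)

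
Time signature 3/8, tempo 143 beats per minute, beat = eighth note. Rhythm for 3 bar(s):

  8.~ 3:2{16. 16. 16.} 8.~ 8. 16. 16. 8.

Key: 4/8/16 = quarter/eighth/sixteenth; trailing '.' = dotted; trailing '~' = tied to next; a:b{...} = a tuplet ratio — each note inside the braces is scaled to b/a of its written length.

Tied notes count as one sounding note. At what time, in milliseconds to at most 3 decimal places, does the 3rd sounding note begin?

1. 0.0ms @ 0 + 839.161ms (2)
2. 839.161ms @ 2 + 209.79ms (1/2)
3. 1048.951ms @ 5/2 + 209.79ms (1/2)
4. 1258.741ms @ 3 + 1258.741ms (3)
5. 2517.483ms @ 6 + 314.685ms (3/4)
6. 2832.168ms @ 27/4 + 314.685ms (3/4)
7. 3146.853ms @ 15/2 + 629.371ms (3/2)

note 3 onset = 5/2b = 1048.951ms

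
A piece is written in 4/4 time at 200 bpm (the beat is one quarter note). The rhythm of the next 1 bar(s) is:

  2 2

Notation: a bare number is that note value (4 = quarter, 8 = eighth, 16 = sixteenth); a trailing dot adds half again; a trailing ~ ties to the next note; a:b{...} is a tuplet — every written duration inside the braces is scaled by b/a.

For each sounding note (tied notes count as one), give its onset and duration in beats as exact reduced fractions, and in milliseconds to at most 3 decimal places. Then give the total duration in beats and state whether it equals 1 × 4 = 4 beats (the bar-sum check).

1) 0.0ms=0b +600.0ms=2b
2) 600.0ms=2b +600.0ms=2b
Σ=4b of 4 (200bpm 4/4) — PASS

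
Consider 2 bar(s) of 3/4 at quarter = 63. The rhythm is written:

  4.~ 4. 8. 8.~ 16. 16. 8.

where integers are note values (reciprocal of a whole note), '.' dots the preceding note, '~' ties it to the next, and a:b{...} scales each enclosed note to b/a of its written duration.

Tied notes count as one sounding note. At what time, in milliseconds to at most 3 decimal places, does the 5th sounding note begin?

note 5 onset = 21/4b = 5000.0ms

1. 0.0ms @ 0 + 2857.143ms (3)
2. 2857.143ms @ 3 + 714.286ms (3/4)
3. 3571.429ms @ 15/4 + 1071.429ms (9/8)
4. 4642.857ms @ 39/8 + 357.143ms (3/8)
5. 5000.0ms @ 21/4 + 714.286ms (3/4)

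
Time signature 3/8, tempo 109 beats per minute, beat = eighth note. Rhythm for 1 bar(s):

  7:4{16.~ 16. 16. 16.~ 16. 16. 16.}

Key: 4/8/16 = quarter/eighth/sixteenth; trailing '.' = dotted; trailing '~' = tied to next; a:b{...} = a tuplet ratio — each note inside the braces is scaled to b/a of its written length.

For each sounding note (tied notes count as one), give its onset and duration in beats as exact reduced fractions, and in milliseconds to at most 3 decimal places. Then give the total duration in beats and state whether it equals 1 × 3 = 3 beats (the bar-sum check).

1) 0.0ms=0b +471.822ms=6/7b
2) 471.822ms=6/7b +235.911ms=3/7b
3) 707.733ms=9/7b +471.822ms=6/7b
4) 1179.554ms=15/7b +235.911ms=3/7b
5) 1415.465ms=18/7b +235.911ms=3/7b
Σ=3b of 3 (109bpm 3/8) — PASS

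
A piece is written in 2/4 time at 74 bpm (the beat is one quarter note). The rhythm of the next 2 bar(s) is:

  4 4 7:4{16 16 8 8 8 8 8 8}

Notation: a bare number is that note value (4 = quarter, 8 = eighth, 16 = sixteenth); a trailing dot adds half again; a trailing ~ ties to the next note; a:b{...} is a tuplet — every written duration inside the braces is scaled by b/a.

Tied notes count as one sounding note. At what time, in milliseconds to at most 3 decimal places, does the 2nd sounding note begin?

1. 0.0ms @ 0 + 810.811ms (1)
2. 810.811ms @ 1 + 810.811ms (1)
3. 1621.622ms @ 2 + 115.83ms (1/7)
4. 1737.452ms @ 15/7 + 115.83ms (1/7)
5. 1853.282ms @ 16/7 + 231.66ms (2/7)
6. 2084.942ms @ 18/7 + 231.66ms (2/7)
7. 2316.602ms @ 20/7 + 231.66ms (2/7)
8. 2548.263ms @ 22/7 + 231.66ms (2/7)
9. 2779.923ms @ 24/7 + 231.66ms (2/7)
10. 3011.583ms @ 26/7 + 231.66ms (2/7)

note 2 onset = 1b = 810.811ms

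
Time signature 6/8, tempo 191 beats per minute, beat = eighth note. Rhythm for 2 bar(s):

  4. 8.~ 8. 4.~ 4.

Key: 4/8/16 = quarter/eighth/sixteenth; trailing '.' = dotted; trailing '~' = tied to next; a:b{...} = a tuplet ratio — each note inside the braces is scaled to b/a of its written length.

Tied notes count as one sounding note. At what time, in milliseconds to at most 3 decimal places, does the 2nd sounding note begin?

1. 0.0ms @ 0 + 942.408ms (3)
2. 942.408ms @ 3 + 942.408ms (3)
3. 1884.817ms @ 6 + 1884.817ms (6)

note 2 onset = 3b = 942.408ms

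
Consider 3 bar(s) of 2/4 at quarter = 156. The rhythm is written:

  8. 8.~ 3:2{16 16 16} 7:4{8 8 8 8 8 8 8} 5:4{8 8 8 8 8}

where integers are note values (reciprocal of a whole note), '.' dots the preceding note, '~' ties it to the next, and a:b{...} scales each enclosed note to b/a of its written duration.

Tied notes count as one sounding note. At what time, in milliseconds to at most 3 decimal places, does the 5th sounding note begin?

1. 0.0ms @ 0 + 288.462ms (3/4)
2. 288.462ms @ 3/4 + 352.564ms (11/12)
3. 641.026ms @ 5/3 + 64.103ms (1/6)
4. 705.128ms @ 11/6 + 64.103ms (1/6)
5. 769.231ms @ 2 + 109.89ms (2/7)
6. 879.121ms @ 16/7 + 109.89ms (2/7)
7. 989.011ms @ 18/7 + 109.89ms (2/7)
8. 1098.901ms @ 20/7 + 109.89ms (2/7)
9. 1208.791ms @ 22/7 + 109.89ms (2/7)
10. 1318.681ms @ 24/7 + 109.89ms (2/7)
11. 1428.571ms @ 26/7 + 109.89ms (2/7)
12. 1538.462ms @ 4 + 153.846ms (2/5)
13. 1692.308ms @ 22/5 + 153.846ms (2/5)
14. 1846.154ms @ 24/5 + 153.846ms (2/5)
15. 2000.0ms @ 26/5 + 153.846ms (2/5)
16. 2153.846ms @ 28/5 + 153.846ms (2/5)

note 5 onset = 2b = 769.231ms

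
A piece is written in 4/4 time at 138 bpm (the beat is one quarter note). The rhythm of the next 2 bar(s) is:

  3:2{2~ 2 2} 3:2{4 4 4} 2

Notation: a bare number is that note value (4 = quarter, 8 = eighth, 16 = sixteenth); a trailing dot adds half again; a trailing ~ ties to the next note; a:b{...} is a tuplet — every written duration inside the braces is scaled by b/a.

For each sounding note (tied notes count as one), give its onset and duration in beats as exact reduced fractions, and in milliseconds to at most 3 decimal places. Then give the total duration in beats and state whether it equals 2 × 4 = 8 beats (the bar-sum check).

1) 0.0ms=0b +1159.42ms=8/3b
2) 1159.42ms=8/3b +579.71ms=4/3b
3) 1739.13ms=4b +289.855ms=2/3b
4) 2028.986ms=14/3b +289.855ms=2/3b
5) 2318.841ms=16/3b +289.855ms=2/3b
6) 2608.696ms=6b +869.565ms=2b
Σ=8b of 8 (138bpm 4/4) — PASS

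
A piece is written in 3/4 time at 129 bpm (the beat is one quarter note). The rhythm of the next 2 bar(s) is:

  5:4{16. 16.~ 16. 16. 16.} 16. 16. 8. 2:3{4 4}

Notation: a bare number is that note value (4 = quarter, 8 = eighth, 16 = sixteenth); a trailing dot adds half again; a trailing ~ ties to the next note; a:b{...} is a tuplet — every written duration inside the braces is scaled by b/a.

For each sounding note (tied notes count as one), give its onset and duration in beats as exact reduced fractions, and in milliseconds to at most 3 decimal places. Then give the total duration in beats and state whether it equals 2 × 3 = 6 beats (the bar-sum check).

1) 0.0ms=0b +139.535ms=3/10b
2) 139.535ms=3/10b +279.07ms=3/5b
3) 418.605ms=9/10b +139.535ms=3/10b
4) 558.14ms=6/5b +139.535ms=3/10b
5) 697.674ms=3/2b +174.419ms=3/8b
6) 872.093ms=15/8b +174.419ms=3/8b
7) 1046.512ms=9/4b +348.837ms=3/4b
8) 1395.349ms=3b +697.674ms=3/2b
9) 2093.023ms=9/2b +697.674ms=3/2b
Σ=6b of 6 (129bpm 3/4) — PASS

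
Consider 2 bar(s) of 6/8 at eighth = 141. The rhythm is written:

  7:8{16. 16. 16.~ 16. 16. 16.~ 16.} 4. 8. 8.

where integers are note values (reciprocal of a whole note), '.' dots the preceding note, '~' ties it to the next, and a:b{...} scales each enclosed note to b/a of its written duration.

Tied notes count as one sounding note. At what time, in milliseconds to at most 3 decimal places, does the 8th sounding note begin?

1. 0.0ms @ 0 + 364.742ms (6/7)
2. 364.742ms @ 6/7 + 364.742ms (6/7)
3. 729.483ms @ 12/7 + 729.483ms (12/7)
4. 1458.967ms @ 24/7 + 364.742ms (6/7)
5. 1823.708ms @ 30/7 + 729.483ms (12/7)
6. 2553.191ms @ 6 + 1276.596ms (3)
7. 3829.787ms @ 9 + 638.298ms (3/2)
8. 4468.085ms @ 21/2 + 638.298ms (3/2)

note 8 onset = 21/2b = 4468.085ms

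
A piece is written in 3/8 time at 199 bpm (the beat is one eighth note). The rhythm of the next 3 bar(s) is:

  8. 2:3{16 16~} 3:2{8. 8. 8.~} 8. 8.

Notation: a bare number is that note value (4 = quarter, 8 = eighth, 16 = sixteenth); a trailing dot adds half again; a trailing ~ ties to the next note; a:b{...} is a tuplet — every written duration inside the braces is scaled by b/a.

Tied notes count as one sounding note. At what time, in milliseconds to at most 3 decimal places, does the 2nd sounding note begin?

note 2 onset = 3/2b = 452.261ms

1. 0.0ms @ 0 + 452.261ms (3/2)
2. 452.261ms @ 3/2 + 226.131ms (3/4)
3. 678.392ms @ 9/4 + 527.638ms (7/4)
4. 1206.03ms @ 4 + 301.508ms (1)
5. 1507.538ms @ 5 + 753.769ms (5/2)
6. 2261.307ms @ 15/2 + 452.261ms (3/2)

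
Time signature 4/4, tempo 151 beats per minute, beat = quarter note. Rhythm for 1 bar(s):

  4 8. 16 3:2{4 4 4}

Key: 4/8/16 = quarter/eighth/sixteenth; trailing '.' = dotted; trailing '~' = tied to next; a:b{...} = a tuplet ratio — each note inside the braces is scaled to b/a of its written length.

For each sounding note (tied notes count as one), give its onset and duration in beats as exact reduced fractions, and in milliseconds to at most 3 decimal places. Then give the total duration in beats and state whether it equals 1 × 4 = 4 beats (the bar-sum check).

1) 0.0ms=0b +397.351ms=1b
2) 397.351ms=1b +298.013ms=3/4b
3) 695.364ms=7/4b +99.338ms=1/4b
4) 794.702ms=2b +264.901ms=2/3b
5) 1059.603ms=8/3b +264.901ms=2/3b
6) 1324.503ms=10/3b +264.901ms=2/3b
Σ=4b of 4 (151bpm 4/4) — PASS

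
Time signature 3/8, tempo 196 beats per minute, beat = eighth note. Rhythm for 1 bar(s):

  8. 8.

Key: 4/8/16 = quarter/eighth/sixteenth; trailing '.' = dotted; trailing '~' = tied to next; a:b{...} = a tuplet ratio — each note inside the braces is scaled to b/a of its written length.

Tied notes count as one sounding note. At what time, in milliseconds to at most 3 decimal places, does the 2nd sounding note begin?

1. 0.0ms @ 0 + 459.184ms (3/2)
2. 459.184ms @ 3/2 + 459.184ms (3/2)

note 2 onset = 3/2b = 459.184ms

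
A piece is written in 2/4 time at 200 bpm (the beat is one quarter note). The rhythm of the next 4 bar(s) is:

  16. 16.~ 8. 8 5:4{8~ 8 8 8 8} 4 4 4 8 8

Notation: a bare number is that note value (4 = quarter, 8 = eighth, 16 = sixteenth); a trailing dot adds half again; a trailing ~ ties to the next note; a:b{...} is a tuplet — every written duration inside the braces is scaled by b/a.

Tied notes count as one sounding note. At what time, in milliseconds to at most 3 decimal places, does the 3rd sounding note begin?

note 3 onset = 3/2b = 450.0ms

1. 0.0ms @ 0 + 112.5ms (3/8)
2. 112.5ms @ 3/8 + 337.5ms (9/8)
3. 450.0ms @ 3/2 + 150.0ms (1/2)
4. 600.0ms @ 2 + 240.0ms (4/5)
5. 840.0ms @ 14/5 + 120.0ms (2/5)
6. 960.0ms @ 16/5 + 120.0ms (2/5)
7. 1080.0ms @ 18/5 + 120.0ms (2/5)
8. 1200.0ms @ 4 + 300.0ms (1)
9. 1500.0ms @ 5 + 300.0ms (1)
10. 1800.0ms @ 6 + 300.0ms (1)
11. 2100.0ms @ 7 + 150.0ms (1/2)
12. 2250.0ms @ 15/2 + 150.0ms (1/2)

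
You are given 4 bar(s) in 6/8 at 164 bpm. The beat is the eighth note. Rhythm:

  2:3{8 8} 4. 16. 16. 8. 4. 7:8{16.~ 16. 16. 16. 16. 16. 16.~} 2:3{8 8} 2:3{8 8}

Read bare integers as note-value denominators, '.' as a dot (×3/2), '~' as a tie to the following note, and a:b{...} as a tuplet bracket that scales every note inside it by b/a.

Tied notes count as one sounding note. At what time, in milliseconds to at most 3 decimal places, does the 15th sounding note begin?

note 15 onset = 21b = 7682.927ms

1. 0.0ms @ 0 + 548.78ms (3/2)
2. 548.78ms @ 3/2 + 548.78ms (3/2)
3. 1097.561ms @ 3 + 1097.561ms (3)
4. 2195.122ms @ 6 + 274.39ms (3/4)
5. 2469.512ms @ 27/4 + 274.39ms (3/4)
6. 2743.902ms @ 15/2 + 548.78ms (3/2)
7. 3292.683ms @ 9 + 1097.561ms (3)
8. 4390.244ms @ 12 + 627.178ms (12/7)
9. 5017.422ms @ 96/7 + 313.589ms (6/7)
10. 5331.01ms @ 102/7 + 313.589ms (6/7)
11. 5644.599ms @ 108/7 + 313.589ms (6/7)
12. 5958.188ms @ 114/7 + 313.589ms (6/7)
13. 6271.777ms @ 120/7 + 862.369ms (33/14)
14. 7134.146ms @ 39/2 + 548.78ms (3/2)
15. 7682.927ms @ 21 + 548.78ms (3/2)
16. 8231.707ms @ 45/2 + 548.78ms (3/2)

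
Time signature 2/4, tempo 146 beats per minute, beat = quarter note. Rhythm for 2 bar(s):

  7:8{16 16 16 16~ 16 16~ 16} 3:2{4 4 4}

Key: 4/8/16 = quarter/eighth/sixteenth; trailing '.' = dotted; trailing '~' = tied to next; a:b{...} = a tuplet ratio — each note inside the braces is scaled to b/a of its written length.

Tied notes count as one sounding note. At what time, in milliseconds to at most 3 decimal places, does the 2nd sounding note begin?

note 2 onset = 2/7b = 117.417ms

1. 0.0ms @ 0 + 117.417ms (2/7)
2. 117.417ms @ 2/7 + 117.417ms (2/7)
3. 234.834ms @ 4/7 + 117.417ms (2/7)
4. 352.25ms @ 6/7 + 234.834ms (4/7)
5. 587.084ms @ 10/7 + 234.834ms (4/7)
6. 821.918ms @ 2 + 273.973ms (2/3)
7. 1095.89ms @ 8/3 + 273.973ms (2/3)
8. 1369.863ms @ 10/3 + 273.973ms (2/3)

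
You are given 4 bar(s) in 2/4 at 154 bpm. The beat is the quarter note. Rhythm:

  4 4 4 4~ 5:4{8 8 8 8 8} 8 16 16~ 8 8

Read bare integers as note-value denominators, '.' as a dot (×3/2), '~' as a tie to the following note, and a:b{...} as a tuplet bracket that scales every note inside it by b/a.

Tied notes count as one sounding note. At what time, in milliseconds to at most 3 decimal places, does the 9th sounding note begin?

1. 0.0ms @ 0 + 389.61ms (1)
2. 389.61ms @ 1 + 389.61ms (1)
3. 779.221ms @ 2 + 389.61ms (1)
4. 1168.831ms @ 3 + 545.455ms (7/5)
5. 1714.286ms @ 22/5 + 155.844ms (2/5)
6. 1870.13ms @ 24/5 + 155.844ms (2/5)
7. 2025.974ms @ 26/5 + 155.844ms (2/5)
8. 2181.818ms @ 28/5 + 155.844ms (2/5)
9. 2337.662ms @ 6 + 194.805ms (1/2)
10. 2532.468ms @ 13/2 + 97.403ms (1/4)
11. 2629.87ms @ 27/4 + 292.208ms (3/4)
12. 2922.078ms @ 15/2 + 194.805ms (1/2)

note 9 onset = 6b = 2337.662ms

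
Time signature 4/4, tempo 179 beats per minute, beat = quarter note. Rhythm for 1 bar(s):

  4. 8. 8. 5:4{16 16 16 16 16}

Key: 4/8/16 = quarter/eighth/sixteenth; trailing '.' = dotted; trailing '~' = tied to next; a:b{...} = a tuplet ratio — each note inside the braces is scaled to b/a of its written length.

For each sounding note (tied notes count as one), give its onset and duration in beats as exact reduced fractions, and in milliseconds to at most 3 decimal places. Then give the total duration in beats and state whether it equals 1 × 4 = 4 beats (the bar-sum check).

1) 0.0ms=0b +502.793ms=3/2b
2) 502.793ms=3/2b +251.397ms=3/4b
3) 754.19ms=9/4b +251.397ms=3/4b
4) 1005.587ms=3b +67.039ms=1/5b
5) 1072.626ms=16/5b +67.039ms=1/5b
6) 1139.665ms=17/5b +67.039ms=1/5b
7) 1206.704ms=18/5b +67.039ms=1/5b
8) 1273.743ms=19/5b +67.039ms=1/5b
Σ=4b of 4 (179bpm 4/4) — PASS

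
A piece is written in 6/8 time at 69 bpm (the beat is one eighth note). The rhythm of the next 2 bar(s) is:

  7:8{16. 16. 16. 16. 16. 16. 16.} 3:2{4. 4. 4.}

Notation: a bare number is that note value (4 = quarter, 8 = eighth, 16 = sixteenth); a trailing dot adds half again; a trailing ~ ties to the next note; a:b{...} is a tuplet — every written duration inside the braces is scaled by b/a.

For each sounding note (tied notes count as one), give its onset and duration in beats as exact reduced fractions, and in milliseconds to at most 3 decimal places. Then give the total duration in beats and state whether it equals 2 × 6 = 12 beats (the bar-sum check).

1) 0.0ms=0b +745.342ms=6/7b
2) 745.342ms=6/7b +745.342ms=6/7b
3) 1490.683ms=12/7b +745.342ms=6/7b
4) 2236.025ms=18/7b +745.342ms=6/7b
5) 2981.366ms=24/7b +745.342ms=6/7b
6) 3726.708ms=30/7b +745.342ms=6/7b
7) 4472.05ms=36/7b +745.342ms=6/7b
8) 5217.391ms=6b +1739.13ms=2b
9) 6956.522ms=8b +1739.13ms=2b
10) 8695.652ms=10b +1739.13ms=2b
Σ=12b of 12 (69bpm 6/8) — PASS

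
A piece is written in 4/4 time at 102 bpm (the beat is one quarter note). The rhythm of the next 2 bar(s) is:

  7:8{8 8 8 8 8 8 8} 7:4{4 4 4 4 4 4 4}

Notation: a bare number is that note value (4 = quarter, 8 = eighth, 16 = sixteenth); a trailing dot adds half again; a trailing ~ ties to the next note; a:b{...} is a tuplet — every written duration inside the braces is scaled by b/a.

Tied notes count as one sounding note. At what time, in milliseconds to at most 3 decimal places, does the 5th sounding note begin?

1. 0.0ms @ 0 + 336.134ms (4/7)
2. 336.134ms @ 4/7 + 336.134ms (4/7)
3. 672.269ms @ 8/7 + 336.134ms (4/7)
4. 1008.403ms @ 12/7 + 336.134ms (4/7)
5. 1344.538ms @ 16/7 + 336.134ms (4/7)
6. 1680.672ms @ 20/7 + 336.134ms (4/7)
7. 2016.807ms @ 24/7 + 336.134ms (4/7)
8. 2352.941ms @ 4 + 336.134ms (4/7)
9. 2689.076ms @ 32/7 + 336.134ms (4/7)
10. 3025.21ms @ 36/7 + 336.134ms (4/7)
11. 3361.345ms @ 40/7 + 336.134ms (4/7)
12. 3697.479ms @ 44/7 + 336.134ms (4/7)
13. 4033.613ms @ 48/7 + 336.134ms (4/7)
14. 4369.748ms @ 52/7 + 336.134ms (4/7)

note 5 onset = 16/7b = 1344.538ms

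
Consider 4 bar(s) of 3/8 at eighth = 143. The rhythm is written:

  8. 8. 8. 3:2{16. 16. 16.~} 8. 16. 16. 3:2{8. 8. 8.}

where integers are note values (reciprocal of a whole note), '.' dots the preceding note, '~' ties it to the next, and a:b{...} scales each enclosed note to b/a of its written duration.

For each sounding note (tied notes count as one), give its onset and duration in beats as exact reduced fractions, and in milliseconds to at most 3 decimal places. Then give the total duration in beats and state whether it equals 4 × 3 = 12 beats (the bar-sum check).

1) 0.0ms=0b +629.371ms=3/2b
2) 629.371ms=3/2b +629.371ms=3/2b
3) 1258.741ms=3b +629.371ms=3/2b
4) 1888.112ms=9/2b +209.79ms=1/2b
5) 2097.902ms=5b +209.79ms=1/2b
6) 2307.692ms=11/2b +839.161ms=2b
7) 3146.853ms=15/2b +314.685ms=3/4b
8) 3461.538ms=33/4b +314.685ms=3/4b
9) 3776.224ms=9b +419.58ms=1b
10) 4195.804ms=10b +419.58ms=1b
11) 4615.385ms=11b +419.58ms=1b
Σ=12b of 12 (143bpm 3/8) — PASS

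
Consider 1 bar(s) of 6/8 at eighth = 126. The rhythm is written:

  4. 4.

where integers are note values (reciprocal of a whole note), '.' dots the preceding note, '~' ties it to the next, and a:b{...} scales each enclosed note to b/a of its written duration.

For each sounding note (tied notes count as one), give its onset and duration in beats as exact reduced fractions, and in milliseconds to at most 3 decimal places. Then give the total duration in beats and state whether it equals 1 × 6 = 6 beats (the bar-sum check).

1) 0.0ms=0b +1428.571ms=3b
2) 1428.571ms=3b +1428.571ms=3b
Σ=6b of 6 (126bpm 6/8) — PASS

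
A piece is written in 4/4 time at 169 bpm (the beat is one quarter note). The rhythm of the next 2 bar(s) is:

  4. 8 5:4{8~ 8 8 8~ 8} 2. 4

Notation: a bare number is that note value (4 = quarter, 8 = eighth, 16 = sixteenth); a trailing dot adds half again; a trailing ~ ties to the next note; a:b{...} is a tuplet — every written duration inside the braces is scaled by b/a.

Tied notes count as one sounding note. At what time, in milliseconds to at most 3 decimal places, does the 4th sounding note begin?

note 4 onset = 14/5b = 994.083ms

1. 0.0ms @ 0 + 532.544ms (3/2)
2. 532.544ms @ 3/2 + 177.515ms (1/2)
3. 710.059ms @ 2 + 284.024ms (4/5)
4. 994.083ms @ 14/5 + 142.012ms (2/5)
5. 1136.095ms @ 16/5 + 284.024ms (4/5)
6. 1420.118ms @ 4 + 1065.089ms (3)
7. 2485.207ms @ 7 + 355.03ms (1)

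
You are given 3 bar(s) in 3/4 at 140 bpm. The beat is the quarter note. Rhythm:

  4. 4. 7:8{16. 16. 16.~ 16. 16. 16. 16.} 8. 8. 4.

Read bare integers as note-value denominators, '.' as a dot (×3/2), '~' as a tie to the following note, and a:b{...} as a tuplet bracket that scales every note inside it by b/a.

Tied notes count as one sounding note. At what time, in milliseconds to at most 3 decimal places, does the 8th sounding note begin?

note 8 onset = 39/7b = 2387.755ms

1. 0.0ms @ 0 + 642.857ms (3/2)
2. 642.857ms @ 3/2 + 642.857ms (3/2)
3. 1285.714ms @ 3 + 183.673ms (3/7)
4. 1469.388ms @ 24/7 + 183.673ms (3/7)
5. 1653.061ms @ 27/7 + 367.347ms (6/7)
6. 2020.408ms @ 33/7 + 183.673ms (3/7)
7. 2204.082ms @ 36/7 + 183.673ms (3/7)
8. 2387.755ms @ 39/7 + 183.673ms (3/7)
9. 2571.429ms @ 6 + 321.429ms (3/4)
10. 2892.857ms @ 27/4 + 321.429ms (3/4)
11. 3214.286ms @ 15/2 + 642.857ms (3/2)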